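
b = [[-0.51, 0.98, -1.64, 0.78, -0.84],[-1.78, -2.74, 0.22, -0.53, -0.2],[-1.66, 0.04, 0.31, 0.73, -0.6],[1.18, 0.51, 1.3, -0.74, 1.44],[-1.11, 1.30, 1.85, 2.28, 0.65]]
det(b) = -9.67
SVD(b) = [[0.05, 0.2, 0.69, -0.03, -0.69],[-0.69, 0.39, -0.45, -0.18, -0.37],[-0.02, 0.52, 0.02, 0.84, 0.14],[0.3, -0.43, -0.48, 0.38, -0.6],[0.66, 0.60, -0.30, -0.34, -0.07]] @ diag([3.8710861845719005, 3.593867645002304, 3.095372353853085, 0.5346902152197809, 0.4199803168868831]) @ [[0.22, 0.76, 0.35, 0.43, 0.25], [-0.79, -0.08, 0.13, 0.56, -0.22], [0.06, 0.41, -0.78, 0.14, -0.45], [-0.43, 0.49, 0.23, -0.69, -0.23], [0.38, -0.11, 0.45, 0.1, -0.80]]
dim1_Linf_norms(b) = [1.64, 2.74, 1.66, 1.44, 2.28]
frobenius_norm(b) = 6.16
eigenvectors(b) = [[(-0.21+0j),  (-0.01+0j),  0.49+0.00j,  0.17-0.25j,  0.17+0.25j], [(-0+0j),  (0.13+0j),  (-0.51+0j),  0.65+0.00j,  (0.65-0j)], [(0.06+0j),  0.30+0.00j,  (0.2+0j),  (0.26-0.19j),  (0.26+0.19j)], [(0.4+0j),  (-0.44+0j),  0.57+0.00j,  -0.54+0.25j,  (-0.54-0.25j)], [0.89+0.00j,  (-0.83+0j),  -0.37+0.00j,  0.05-0.14j,  0.05+0.14j]]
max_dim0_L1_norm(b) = 6.24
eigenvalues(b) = [(2.05+0j), (0.97+0j), (-0.65+0j), (-2.7+0.46j), (-2.7-0.46j)]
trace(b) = -3.03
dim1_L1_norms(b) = [4.75, 5.47, 3.34, 5.17, 7.19]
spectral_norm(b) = 3.87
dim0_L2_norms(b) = [2.97, 3.23, 2.82, 2.68, 1.9]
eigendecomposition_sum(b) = [[(0.52+0j),(0.02-0j),-0.87+0.00j,(-0.24-0j),(-0.19+0j)], [0.00+0.00j,0.00-0.00j,(-0+0j),(-0-0j),-0.00+0.00j], [-0.15-0.00j,-0.01+0.00j,0.25-0.00j,0.07+0.00j,(0.05-0j)], [-1.00-0.00j,(-0.04+0j),(1.67-0j),0.46+0.00j,0.37-0.00j], [-2.23-0.00j,(-0.09+0j),3.73-0.00j,(1.04+0j),0.82-0.00j]] + [[0.01+0.00j, -0j, -0.02+0.00j, -0j, 0.00+0.00j], [(-0.19-0j), -0.07+0.00j, (0.26-0j), (-0.02+0j), (-0.05-0j)], [(-0.44-0j), (-0.16+0j), 0.61-0.00j, (-0.05+0j), -0.12-0.00j], [0.64+0.00j, (0.23-0j), -0.89+0.00j, (0.08-0j), (0.18+0j)], [(1.22+0j), (0.44-0j), -1.68+0.00j, (0.15-0j), (0.33+0j)]] + [[-0.27-0.00j, (-0.15+0j), (-0.16-0j), (-0.34+0j), (0.1-0j)], [0.28+0.00j, (0.16-0j), (0.17+0j), (0.35-0j), -0.10+0.00j], [(-0.11-0j), -0.06+0.00j, (-0.07-0j), -0.14+0.00j, 0.04-0.00j], [(-0.32-0j), (-0.18+0j), (-0.19-0j), (-0.4+0j), 0.11-0.00j], [(0.21+0j), (0.12-0j), (0.12+0j), (0.25-0j), (-0.07+0j)]] + [[-0.39+0.27j, 0.55+1.19j, -0.29-0.14j, (0.68+0.71j), -0.37-0.24j], [(-0.94-0.35j), (-1.41+2.4j), (-0.1-0.68j), -0.43+2.04j, -0.02-0.95j], [-0.48+0.14j, 0.14+1.37j, -0.24-0.24j, (0.43+0.94j), (-0.29-0.37j)], [(0.93-0.08j), 0.25-2.58j, 0.36+0.53j, (-0.44-1.89j), 0.39+0.79j], [(-0.16+0.18j), (0.42+0.52j), (-0.16-0.03j), 0.42+0.27j, -0.21-0.07j]] + [[(-0.39-0.27j), (0.55-1.19j), -0.29+0.14j, (0.68-0.71j), (-0.37+0.24j)],[-0.94+0.35j, -1.41-2.40j, (-0.1+0.68j), (-0.43-2.04j), -0.02+0.95j],[(-0.48-0.14j), (0.14-1.37j), (-0.24+0.24j), 0.43-0.94j, -0.29+0.37j],[(0.93+0.08j), 0.25+2.58j, (0.36-0.53j), -0.44+1.89j, 0.39-0.79j],[(-0.16-0.18j), 0.42-0.52j, -0.16+0.03j, (0.42-0.27j), -0.21+0.07j]]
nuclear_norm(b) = 11.51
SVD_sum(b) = [[0.04, 0.14, 0.06, 0.08, 0.05], [-0.59, -2.04, -0.94, -1.16, -0.66], [-0.01, -0.04, -0.02, -0.03, -0.01], [0.25, 0.87, 0.40, 0.49, 0.28], [0.56, 1.94, 0.9, 1.10, 0.63]] + [[-0.58,-0.06,0.09,0.41,-0.16], [-1.09,-0.11,0.18,0.78,-0.30], [-1.48,-0.15,0.24,1.05,-0.41], [1.2,0.12,-0.2,-0.86,0.34], [-1.68,-0.17,0.27,1.2,-0.47]] + [[0.13, 0.87, -1.67, 0.31, -0.96], [-0.08, -0.56, 1.08, -0.20, 0.62], [0.00, 0.02, -0.04, 0.01, -0.02], [-0.09, -0.61, 1.16, -0.21, 0.67], [-0.06, -0.38, 0.74, -0.14, 0.42]] + [[0.01, -0.01, -0.0, 0.01, 0.0], [0.04, -0.05, -0.02, 0.07, 0.02], [-0.2, 0.22, 0.1, -0.31, -0.10], [-0.09, 0.1, 0.05, -0.14, -0.05], [0.08, -0.09, -0.04, 0.13, 0.04]] + [[-0.11, 0.03, -0.13, -0.03, 0.23], [-0.06, 0.02, -0.07, -0.02, 0.12], [0.02, -0.01, 0.03, 0.01, -0.05], [-0.09, 0.03, -0.11, -0.03, 0.2], [-0.01, 0.00, -0.01, -0.0, 0.02]]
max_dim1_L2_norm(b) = 3.46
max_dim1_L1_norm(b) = 7.19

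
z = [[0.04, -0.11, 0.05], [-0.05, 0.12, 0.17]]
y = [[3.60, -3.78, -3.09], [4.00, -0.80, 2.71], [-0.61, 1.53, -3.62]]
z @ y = [[-0.33, 0.01, -0.60], [0.2, 0.35, -0.14]]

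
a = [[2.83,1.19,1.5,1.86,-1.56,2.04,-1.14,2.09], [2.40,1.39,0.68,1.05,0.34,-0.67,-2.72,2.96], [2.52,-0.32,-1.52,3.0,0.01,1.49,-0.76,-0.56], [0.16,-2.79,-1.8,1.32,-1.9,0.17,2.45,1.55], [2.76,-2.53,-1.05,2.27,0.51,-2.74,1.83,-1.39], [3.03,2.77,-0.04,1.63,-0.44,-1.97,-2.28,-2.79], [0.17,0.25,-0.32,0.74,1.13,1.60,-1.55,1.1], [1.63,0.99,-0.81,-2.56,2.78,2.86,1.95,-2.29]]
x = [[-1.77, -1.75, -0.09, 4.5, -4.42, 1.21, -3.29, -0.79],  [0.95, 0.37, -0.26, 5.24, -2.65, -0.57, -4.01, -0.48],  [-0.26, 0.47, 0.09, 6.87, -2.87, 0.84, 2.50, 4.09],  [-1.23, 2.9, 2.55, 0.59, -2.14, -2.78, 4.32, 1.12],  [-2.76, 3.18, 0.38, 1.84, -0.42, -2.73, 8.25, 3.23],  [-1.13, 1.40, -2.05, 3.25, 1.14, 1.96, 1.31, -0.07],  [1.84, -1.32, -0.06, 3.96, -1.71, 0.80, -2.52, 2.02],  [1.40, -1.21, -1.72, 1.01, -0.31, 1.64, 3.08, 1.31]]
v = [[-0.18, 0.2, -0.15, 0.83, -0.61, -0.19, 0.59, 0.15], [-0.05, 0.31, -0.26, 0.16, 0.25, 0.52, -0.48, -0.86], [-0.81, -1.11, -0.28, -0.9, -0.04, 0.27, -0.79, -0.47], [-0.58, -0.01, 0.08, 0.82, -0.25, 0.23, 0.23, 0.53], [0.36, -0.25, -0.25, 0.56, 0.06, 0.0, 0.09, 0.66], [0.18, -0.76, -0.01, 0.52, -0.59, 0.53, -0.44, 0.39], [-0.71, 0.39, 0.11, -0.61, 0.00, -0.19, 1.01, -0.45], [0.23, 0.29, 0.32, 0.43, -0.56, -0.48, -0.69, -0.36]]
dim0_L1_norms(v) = [3.1, 3.32, 1.46, 4.83, 2.36, 2.41, 4.32, 3.87]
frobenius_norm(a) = 14.59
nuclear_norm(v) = 9.19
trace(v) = 1.91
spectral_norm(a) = 8.34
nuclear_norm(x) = 43.67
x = a @ v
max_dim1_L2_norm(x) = 10.36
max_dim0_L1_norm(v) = 4.83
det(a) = 629.92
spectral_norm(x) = 13.65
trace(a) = -1.28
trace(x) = -0.39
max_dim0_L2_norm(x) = 11.72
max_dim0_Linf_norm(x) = 8.25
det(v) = 0.10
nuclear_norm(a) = 34.76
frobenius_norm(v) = 3.87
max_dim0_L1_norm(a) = 15.5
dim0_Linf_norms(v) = [0.81, 1.11, 0.32, 0.9, 0.61, 0.53, 1.01, 0.86]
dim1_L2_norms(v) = [1.25, 1.22, 1.92, 1.21, 1.01, 1.36, 1.52, 1.25]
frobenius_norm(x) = 20.69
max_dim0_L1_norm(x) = 29.28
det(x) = 16.84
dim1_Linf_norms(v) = [0.83, 0.86, 1.11, 0.82, 0.66, 0.76, 1.01, 0.69]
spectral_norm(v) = 2.30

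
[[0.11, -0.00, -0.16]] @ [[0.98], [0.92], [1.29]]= [[-0.10]]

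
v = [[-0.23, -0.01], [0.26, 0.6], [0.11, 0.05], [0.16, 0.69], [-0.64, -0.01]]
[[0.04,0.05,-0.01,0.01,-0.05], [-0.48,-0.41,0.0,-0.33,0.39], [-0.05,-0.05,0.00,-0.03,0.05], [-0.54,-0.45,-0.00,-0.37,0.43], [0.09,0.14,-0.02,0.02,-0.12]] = v@ [[-0.13,  -0.21,  0.03,  -0.03,  0.18], [-0.75,  -0.60,  -0.01,  -0.53,  0.58]]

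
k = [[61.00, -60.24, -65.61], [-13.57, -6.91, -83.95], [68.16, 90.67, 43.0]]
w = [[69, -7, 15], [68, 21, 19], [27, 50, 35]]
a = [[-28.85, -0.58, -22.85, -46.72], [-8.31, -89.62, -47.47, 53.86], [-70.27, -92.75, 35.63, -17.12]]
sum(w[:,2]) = 69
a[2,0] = -70.27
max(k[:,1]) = 90.67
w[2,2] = 35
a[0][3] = -46.72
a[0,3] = -46.72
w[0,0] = 69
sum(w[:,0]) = 164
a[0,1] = -0.58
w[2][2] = 35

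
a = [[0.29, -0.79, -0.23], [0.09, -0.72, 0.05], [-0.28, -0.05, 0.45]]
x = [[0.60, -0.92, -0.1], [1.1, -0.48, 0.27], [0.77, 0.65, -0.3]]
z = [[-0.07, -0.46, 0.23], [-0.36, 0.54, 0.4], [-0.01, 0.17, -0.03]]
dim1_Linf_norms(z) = [0.46, 0.54, 0.17]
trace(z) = 0.44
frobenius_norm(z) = 0.94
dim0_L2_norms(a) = [0.41, 1.07, 0.51]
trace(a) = 0.02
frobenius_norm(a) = 1.25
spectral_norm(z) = 0.80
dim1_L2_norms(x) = [1.1, 1.23, 1.05]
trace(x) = -0.18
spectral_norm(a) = 1.12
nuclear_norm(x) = 3.04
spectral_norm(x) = 1.58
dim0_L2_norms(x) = [1.47, 1.22, 0.42]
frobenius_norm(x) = 1.96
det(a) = -0.00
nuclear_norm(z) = 1.29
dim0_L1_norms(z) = [0.44, 1.17, 0.66]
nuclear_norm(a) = 1.69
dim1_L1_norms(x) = [1.62, 1.85, 1.72]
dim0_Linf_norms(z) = [0.36, 0.54, 0.4]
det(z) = -0.00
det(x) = -0.62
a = x @ z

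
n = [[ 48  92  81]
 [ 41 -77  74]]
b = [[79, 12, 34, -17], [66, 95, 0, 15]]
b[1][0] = 66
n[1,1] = -77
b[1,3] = 15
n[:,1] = [92, -77]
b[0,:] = [79, 12, 34, -17]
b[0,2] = 34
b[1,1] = 95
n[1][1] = -77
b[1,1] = 95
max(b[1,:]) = 95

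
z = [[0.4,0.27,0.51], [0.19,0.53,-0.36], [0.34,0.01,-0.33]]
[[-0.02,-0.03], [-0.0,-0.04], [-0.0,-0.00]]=z@[[-0.03, -0.02],[-0.01, -0.08],[-0.02, -0.01]]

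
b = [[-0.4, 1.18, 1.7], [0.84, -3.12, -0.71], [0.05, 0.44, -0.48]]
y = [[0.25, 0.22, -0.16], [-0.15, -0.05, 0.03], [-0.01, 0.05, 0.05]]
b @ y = [[-0.29, -0.06, 0.18], [0.69, 0.31, -0.26], [-0.05, -0.04, -0.02]]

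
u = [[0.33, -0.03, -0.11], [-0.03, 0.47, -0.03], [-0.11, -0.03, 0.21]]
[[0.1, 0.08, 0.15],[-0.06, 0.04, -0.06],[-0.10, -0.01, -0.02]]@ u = [[0.01, 0.03, 0.02], [-0.01, 0.02, -0.01], [-0.03, -0.00, 0.01]]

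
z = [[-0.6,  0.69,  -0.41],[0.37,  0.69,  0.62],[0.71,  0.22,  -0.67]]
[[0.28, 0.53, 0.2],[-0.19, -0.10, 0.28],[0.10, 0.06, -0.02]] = z @ [[-0.17,-0.31,-0.03], [0.08,0.31,0.33], [-0.3,-0.32,0.11]]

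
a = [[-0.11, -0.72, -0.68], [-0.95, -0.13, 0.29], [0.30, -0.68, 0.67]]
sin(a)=[[0.02, -0.72, -0.59], [-0.9, 0.00, 0.21], [0.22, -0.59, 0.78]]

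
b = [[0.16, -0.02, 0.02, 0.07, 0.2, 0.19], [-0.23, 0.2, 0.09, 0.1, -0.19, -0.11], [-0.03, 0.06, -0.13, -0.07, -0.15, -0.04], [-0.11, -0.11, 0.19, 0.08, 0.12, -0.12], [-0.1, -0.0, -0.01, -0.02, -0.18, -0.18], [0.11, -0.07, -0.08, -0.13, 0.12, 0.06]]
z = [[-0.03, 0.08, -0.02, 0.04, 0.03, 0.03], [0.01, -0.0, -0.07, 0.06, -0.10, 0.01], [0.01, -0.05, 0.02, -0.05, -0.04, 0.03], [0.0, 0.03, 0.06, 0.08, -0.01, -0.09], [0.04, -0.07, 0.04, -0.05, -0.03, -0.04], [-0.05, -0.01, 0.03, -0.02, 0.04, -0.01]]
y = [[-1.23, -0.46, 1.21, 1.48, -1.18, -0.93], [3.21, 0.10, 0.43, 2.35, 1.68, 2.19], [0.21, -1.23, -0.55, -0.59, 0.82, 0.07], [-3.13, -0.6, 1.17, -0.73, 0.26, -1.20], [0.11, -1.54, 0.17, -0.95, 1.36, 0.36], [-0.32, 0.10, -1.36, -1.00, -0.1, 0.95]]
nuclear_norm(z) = 0.55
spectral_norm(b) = 0.59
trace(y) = -0.10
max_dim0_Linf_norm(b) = 0.23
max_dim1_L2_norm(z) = 0.14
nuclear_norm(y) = 14.72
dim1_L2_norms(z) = [0.11, 0.14, 0.09, 0.14, 0.11, 0.07]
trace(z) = 0.03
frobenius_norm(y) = 7.54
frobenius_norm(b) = 0.74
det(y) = -25.52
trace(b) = 0.19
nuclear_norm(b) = 1.32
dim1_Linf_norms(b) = [0.2, 0.23, 0.15, 0.19, 0.18, 0.13]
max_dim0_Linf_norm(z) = 0.1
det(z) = 0.00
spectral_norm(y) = 5.88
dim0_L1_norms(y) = [8.21, 4.03, 4.89, 7.1, 5.4, 5.7]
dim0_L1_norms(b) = [0.74, 0.46, 0.52, 0.47, 0.96, 0.7]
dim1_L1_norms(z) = [0.23, 0.25, 0.2, 0.27, 0.27, 0.16]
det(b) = -0.00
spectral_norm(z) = 0.17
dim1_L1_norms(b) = [0.66, 0.92, 0.48, 0.73, 0.49, 0.57]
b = z @ y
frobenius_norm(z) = 0.27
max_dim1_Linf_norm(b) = 0.23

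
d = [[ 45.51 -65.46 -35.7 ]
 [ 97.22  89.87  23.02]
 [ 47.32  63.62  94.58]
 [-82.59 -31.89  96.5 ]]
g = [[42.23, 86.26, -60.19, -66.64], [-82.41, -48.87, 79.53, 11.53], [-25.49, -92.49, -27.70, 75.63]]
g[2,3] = 75.63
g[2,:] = [-25.49, -92.49, -27.7, 75.63]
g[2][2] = -27.7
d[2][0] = 47.32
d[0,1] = -65.46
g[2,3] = 75.63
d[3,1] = -31.89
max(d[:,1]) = 89.87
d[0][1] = -65.46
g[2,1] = -92.49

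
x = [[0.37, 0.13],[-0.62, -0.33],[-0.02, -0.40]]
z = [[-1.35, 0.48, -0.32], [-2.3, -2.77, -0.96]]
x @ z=[[-0.8, -0.18, -0.24], [1.60, 0.62, 0.52], [0.95, 1.1, 0.39]]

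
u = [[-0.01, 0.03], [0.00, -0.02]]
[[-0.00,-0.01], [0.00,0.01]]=u@[[-0.16, -0.42], [-0.08, -0.33]]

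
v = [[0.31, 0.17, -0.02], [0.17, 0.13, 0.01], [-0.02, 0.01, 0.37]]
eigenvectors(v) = [[-0.52, 0.83, 0.19], [0.85, 0.49, 0.18], [-0.05, -0.26, 0.96]]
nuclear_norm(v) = 0.81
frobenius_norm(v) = 0.56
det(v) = 0.00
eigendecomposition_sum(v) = [[0.01, -0.01, 0.00], [-0.01, 0.02, -0.0], [0.0, -0.0, 0.0]] + [[0.29, 0.17, -0.09], [0.17, 0.1, -0.05], [-0.09, -0.05, 0.03]] + [[0.01, 0.01, 0.07], [0.01, 0.01, 0.06], [0.07, 0.06, 0.34]]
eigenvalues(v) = [0.03, 0.42, 0.37]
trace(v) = 0.81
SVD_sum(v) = [[0.29, 0.17, -0.09],[0.17, 0.1, -0.05],[-0.09, -0.05, 0.03]] + [[0.01, 0.01, 0.07], [0.01, 0.01, 0.06], [0.07, 0.06, 0.34]] + [[0.01, -0.01, 0.00], [-0.01, 0.02, -0.00], [0.0, -0.00, 0.0]]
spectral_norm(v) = 0.42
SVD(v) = [[-0.83,0.19,-0.52], [-0.49,0.18,0.85], [0.26,0.96,-0.05]] @ diag([0.4155662700174369, 0.3678270809072928, 0.026606649075270276]) @ [[-0.83, -0.49, 0.26], [0.19, 0.18, 0.96], [-0.52, 0.85, -0.05]]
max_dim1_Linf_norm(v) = 0.37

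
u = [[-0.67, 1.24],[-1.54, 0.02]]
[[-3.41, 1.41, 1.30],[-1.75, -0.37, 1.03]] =u @ [[1.11, 0.26, -0.66], [-2.15, 1.28, 0.69]]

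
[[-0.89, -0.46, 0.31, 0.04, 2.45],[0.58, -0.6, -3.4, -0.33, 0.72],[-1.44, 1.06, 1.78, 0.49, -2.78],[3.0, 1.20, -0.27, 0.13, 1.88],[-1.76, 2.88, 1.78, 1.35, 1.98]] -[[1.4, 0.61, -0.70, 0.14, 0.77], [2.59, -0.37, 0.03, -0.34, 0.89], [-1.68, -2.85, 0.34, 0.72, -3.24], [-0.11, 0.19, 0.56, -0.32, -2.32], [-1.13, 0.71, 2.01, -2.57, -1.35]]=[[-2.29, -1.07, 1.01, -0.10, 1.68], [-2.01, -0.23, -3.43, 0.01, -0.17], [0.24, 3.91, 1.44, -0.23, 0.46], [3.11, 1.01, -0.83, 0.45, 4.20], [-0.63, 2.17, -0.23, 3.92, 3.33]]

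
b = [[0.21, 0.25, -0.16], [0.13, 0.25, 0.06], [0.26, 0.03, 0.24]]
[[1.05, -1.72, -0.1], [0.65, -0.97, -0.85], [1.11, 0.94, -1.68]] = b @ [[4.42, 0.83, -2.37], [0.35, -5.21, -1.13], [-0.22, 3.68, -4.28]]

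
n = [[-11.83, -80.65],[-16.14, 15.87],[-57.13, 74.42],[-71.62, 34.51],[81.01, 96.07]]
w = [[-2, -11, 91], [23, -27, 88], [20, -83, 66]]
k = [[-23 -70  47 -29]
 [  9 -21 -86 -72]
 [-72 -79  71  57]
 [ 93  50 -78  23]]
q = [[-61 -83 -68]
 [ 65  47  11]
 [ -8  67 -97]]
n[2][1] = 74.42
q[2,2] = -97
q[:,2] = [-68, 11, -97]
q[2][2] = -97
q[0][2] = -68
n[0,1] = -80.65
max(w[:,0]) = 23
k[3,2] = -78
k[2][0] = -72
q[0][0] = -61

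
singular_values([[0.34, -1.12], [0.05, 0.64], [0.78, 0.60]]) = [1.43, 0.85]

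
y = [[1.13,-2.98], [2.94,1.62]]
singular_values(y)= [3.51, 3.02]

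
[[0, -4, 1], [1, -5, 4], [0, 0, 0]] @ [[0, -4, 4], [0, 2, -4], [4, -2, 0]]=[[4, -10, 16], [16, -22, 24], [0, 0, 0]]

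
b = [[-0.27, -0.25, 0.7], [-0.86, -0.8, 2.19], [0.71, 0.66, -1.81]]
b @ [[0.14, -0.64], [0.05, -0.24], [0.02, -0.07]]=[[-0.04, 0.18], [-0.12, 0.59], [0.1, -0.49]]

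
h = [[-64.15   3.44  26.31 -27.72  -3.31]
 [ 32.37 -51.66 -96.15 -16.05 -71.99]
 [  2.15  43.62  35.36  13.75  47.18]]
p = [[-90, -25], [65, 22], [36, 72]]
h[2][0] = 2.15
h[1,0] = 32.37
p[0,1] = -25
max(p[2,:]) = 72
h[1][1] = -51.66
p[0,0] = -90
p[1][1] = 22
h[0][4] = -3.31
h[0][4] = -3.31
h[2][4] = 47.18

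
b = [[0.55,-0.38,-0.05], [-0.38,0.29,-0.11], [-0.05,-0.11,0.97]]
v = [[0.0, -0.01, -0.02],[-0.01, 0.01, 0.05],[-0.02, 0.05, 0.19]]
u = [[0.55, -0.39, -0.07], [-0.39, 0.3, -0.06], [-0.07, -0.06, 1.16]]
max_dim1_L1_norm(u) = 1.29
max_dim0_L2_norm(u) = 1.16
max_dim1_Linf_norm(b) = 0.97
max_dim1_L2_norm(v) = 0.2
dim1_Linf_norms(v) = [0.02, 0.05, 0.19]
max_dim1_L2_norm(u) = 1.16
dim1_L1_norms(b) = [0.98, 0.78, 1.13]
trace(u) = 2.01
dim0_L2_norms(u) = [0.68, 0.5, 1.16]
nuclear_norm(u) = 2.01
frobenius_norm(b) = 1.28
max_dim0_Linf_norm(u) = 1.16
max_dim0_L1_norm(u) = 1.29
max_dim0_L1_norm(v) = 0.26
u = v + b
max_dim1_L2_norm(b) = 0.98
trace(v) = 0.20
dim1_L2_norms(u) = [0.68, 0.5, 1.16]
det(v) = -0.00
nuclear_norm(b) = 1.81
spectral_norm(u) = 1.17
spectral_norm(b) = 0.99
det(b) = 0.00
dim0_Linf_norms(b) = [0.55, 0.38, 0.97]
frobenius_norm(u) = 1.44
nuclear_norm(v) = 0.21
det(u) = 0.01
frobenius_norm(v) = 0.21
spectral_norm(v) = 0.21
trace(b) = 1.81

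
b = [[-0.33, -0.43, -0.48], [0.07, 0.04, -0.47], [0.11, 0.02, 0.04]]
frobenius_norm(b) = 0.88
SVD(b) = [[-0.9,0.41,0.15],[-0.43,-0.90,-0.08],[0.10,-0.14,0.99]] @ diag([0.7871499094459408, 0.3754011315015514, 0.07189583107943083]) @ [[0.35, 0.47, 0.81],[-0.57, -0.58, 0.59],[0.74, -0.67, 0.07]]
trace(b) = -0.25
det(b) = 0.02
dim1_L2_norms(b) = [0.72, 0.48, 0.12]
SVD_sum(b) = [[-0.25, -0.33, -0.57],[-0.12, -0.16, -0.27],[0.03, 0.04, 0.07]] + [[-0.09, -0.09, 0.09], [0.19, 0.19, -0.20], [0.03, 0.03, -0.03]] + [[0.01, -0.01, 0.0],[-0.0, 0.0, -0.00],[0.05, -0.05, 0.00]]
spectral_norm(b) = 0.79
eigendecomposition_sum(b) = [[-0.17+0.08j,(-0.19-0.07j),-0.29-0.34j],[0.05+0.08j,(-0.02+0.1j),-0.14+0.16j],[(0.05+0.02j),(0.02+0.05j),(-0.01+0.13j)]] + [[-0.17-0.08j,-0.19+0.07j,-0.29+0.34j], [(0.05-0.08j),-0.02-0.10j,(-0.14-0.16j)], [(0.05-0.02j),0.02-0.05j,(-0.01-0.13j)]] + [[(0.02+0j), -0.04-0.00j, (0.1-0j)], [(-0.03-0j), (0.08+0j), -0.19+0.00j], [0.01+0.00j, -0.03-0.00j, 0.06-0.00j]]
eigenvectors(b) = [[(0.87+0j), (0.87-0j), (0.46+0j)], [(-0.06-0.42j), (-0.06+0.42j), -0.84+0.00j], [(-0.17-0.18j), (-0.17+0.18j), (0.28+0j)]]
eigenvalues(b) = [(-0.2+0.3j), (-0.2-0.3j), (0.16+0j)]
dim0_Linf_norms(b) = [0.33, 0.43, 0.48]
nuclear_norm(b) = 1.23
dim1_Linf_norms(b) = [0.48, 0.47, 0.11]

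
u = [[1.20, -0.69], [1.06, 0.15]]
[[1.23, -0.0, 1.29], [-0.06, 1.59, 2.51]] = u@ [[0.16, 1.20, 2.11], [-1.51, 2.09, 1.80]]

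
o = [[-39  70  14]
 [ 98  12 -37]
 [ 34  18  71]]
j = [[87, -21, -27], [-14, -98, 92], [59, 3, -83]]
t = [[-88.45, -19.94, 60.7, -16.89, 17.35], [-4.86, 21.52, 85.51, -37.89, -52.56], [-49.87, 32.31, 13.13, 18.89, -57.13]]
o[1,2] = -37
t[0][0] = -88.45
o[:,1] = [70, 12, 18]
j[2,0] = 59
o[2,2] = 71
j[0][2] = -27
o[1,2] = -37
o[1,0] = 98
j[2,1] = 3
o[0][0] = -39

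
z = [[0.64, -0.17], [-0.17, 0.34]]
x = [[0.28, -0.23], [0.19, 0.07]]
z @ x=[[0.15, -0.16], [0.02, 0.06]]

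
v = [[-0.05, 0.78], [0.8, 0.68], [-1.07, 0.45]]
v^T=[[-0.05,0.8,-1.07], [0.78,0.68,0.45]]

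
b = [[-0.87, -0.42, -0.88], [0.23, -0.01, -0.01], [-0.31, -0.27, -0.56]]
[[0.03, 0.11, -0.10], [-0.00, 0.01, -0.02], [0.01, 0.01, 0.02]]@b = [[0.03,0.01,0.03], [0.01,0.01,0.01], [-0.01,-0.01,-0.02]]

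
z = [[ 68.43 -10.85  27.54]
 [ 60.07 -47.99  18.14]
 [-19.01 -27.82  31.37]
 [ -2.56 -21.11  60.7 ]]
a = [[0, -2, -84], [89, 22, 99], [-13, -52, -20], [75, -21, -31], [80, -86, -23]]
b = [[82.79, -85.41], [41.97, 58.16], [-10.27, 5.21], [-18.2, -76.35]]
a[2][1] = -52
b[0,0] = 82.79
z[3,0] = -2.56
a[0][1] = -2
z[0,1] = -10.85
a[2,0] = -13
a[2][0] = -13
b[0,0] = 82.79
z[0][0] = 68.43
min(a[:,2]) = -84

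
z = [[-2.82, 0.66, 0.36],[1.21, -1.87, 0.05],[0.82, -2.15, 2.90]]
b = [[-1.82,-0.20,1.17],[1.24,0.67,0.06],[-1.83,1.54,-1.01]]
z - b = [[-1.0, 0.86, -0.81], [-0.03, -2.54, -0.01], [2.65, -3.69, 3.91]]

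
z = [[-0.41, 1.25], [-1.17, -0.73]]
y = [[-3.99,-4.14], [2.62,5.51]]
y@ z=[[6.48, -1.97], [-7.52, -0.75]]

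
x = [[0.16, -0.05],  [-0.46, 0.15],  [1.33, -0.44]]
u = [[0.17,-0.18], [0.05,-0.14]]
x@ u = [[0.02,-0.02], [-0.07,0.06], [0.20,-0.18]]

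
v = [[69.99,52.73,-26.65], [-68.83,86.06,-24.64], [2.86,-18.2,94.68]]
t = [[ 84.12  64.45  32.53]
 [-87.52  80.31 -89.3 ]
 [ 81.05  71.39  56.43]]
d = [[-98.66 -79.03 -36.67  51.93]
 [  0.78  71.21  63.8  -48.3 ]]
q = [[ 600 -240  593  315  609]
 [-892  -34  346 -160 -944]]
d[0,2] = -36.67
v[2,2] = 94.68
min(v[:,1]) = -18.2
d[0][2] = -36.67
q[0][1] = -240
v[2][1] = -18.2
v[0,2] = -26.65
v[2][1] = -18.2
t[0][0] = 84.12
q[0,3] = 315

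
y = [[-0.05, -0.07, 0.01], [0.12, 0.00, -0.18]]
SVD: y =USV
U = [[-0.19, 0.98], [0.98, 0.19]]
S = [0.22, 0.08]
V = [[0.58, 0.06, -0.81],[-0.34, -0.89, -0.31]]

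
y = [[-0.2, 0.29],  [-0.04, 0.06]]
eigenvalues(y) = [-0.14, 0.0]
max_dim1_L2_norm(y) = 0.35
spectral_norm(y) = 0.36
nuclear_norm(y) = 0.36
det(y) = -0.00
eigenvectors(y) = [[-0.98, -0.82], [-0.19, -0.57]]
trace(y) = -0.14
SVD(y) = [[-0.98,-0.2], [-0.2,0.98]] @ diag([0.35958137125806355, 0.0011124046793651332]) @ [[0.57,-0.82], [0.82,0.57]]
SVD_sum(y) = [[-0.2, 0.29], [-0.04, 0.06]] + [[-0.00, -0.00], [0.00, 0.0]]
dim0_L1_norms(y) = [0.24, 0.35]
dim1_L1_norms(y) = [0.49, 0.1]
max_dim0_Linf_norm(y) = 0.29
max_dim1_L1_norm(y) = 0.49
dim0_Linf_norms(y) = [0.2, 0.29]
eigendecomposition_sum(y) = [[-0.2, 0.28], [-0.04, 0.06]] + [[-0.0,0.01], [-0.00,0.0]]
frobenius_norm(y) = 0.36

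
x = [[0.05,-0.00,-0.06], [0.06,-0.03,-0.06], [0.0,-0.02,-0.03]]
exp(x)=[[1.05, 0.00, -0.06],[0.06, 0.97, -0.06],[-0.0, -0.02, 0.97]]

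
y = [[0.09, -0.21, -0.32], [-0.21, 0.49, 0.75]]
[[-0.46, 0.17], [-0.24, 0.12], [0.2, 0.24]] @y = [[-0.08, 0.18, 0.27], [-0.05, 0.11, 0.17], [-0.03, 0.08, 0.12]]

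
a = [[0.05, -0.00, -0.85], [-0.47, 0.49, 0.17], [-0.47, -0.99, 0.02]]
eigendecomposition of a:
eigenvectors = [[(-0.72+0j), 0.58+0.00j, 0.58-0.00j], [(-0.18+0j), -0.26+0.51j, (-0.26-0.51j)], [-0.67+0.00j, (-0.41-0.41j), (-0.41+0.41j)]]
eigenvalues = [(-0.75+0j), (0.65+0.59j), (0.65-0.59j)]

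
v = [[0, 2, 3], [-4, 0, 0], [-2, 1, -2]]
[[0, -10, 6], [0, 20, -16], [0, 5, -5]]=v@ [[0, -5, 4], [0, -5, 3], [0, 0, 0]]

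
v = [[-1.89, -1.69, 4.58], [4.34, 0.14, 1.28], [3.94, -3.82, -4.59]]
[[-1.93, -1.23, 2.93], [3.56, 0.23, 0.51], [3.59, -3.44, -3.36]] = v @ [[0.84,0.01,-0.07], [0.01,0.85,0.05], [-0.07,0.05,0.63]]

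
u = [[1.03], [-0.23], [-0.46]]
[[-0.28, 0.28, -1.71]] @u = [[0.43]]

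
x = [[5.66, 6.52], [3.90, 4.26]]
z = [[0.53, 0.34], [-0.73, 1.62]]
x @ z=[[-1.76,12.49], [-1.04,8.23]]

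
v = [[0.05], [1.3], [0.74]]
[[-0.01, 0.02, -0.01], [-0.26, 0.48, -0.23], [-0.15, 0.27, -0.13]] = v @[[-0.2, 0.37, -0.18]]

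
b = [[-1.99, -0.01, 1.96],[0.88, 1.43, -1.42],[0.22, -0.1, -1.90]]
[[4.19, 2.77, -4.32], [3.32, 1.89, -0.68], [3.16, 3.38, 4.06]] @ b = [[-6.85, 4.35, 12.49], [-5.09, 2.74, 5.12], [-2.42, 4.40, -6.32]]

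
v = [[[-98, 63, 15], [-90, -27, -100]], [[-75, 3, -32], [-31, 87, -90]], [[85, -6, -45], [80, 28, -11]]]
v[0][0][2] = 15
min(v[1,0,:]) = -75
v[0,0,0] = -98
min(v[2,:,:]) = -45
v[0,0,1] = 63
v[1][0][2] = -32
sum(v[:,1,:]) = -154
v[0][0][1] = 63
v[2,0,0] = 85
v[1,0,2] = -32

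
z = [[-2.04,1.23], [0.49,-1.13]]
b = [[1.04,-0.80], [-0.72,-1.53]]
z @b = [[-3.01, -0.25], [1.32, 1.34]]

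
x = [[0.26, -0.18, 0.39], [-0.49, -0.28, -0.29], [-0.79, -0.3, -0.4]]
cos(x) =[[1.08, 0.06, 0.00], [-0.12, 0.87, -0.00], [-0.13, -0.17, 1.03]]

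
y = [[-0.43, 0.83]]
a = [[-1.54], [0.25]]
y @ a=[[0.87]]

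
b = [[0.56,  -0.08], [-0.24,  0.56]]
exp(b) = [[1.77, -0.14], [-0.42, 1.77]]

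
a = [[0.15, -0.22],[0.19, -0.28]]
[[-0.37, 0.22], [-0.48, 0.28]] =a @ [[0.32, 2.15], [1.92, 0.45]]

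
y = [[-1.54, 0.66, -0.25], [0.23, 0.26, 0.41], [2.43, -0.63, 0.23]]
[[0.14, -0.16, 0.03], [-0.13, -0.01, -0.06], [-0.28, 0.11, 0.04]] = y @ [[-0.15, -0.04, 0.07], [-0.18, -0.27, 0.11], [-0.11, 0.16, -0.26]]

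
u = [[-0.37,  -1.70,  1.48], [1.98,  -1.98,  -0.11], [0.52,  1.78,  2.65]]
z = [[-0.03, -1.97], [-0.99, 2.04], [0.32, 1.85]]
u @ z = [[2.17, -0.00], [1.87, -8.14], [-0.93, 7.51]]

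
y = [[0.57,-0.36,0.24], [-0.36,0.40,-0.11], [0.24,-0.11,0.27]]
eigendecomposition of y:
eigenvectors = [[0.75, -0.66, 0.08],[-0.56, -0.57, 0.61],[0.35, 0.50, 0.79]]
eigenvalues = [0.95, 0.08, 0.21]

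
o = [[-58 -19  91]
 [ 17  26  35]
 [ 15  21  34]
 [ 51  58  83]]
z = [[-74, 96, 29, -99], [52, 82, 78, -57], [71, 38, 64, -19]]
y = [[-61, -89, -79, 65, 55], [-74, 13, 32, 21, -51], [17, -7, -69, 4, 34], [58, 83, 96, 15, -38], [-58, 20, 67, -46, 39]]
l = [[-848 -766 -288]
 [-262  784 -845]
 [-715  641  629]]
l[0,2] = -288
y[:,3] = [65, 21, 4, 15, -46]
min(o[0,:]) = -58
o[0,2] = 91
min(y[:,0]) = -74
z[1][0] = 52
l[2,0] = -715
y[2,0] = 17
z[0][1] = 96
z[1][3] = -57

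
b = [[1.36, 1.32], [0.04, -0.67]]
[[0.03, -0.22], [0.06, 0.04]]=b @ [[0.10, -0.1], [-0.08, -0.06]]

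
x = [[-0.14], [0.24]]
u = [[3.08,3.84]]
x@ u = [[-0.43, -0.54], [0.74, 0.92]]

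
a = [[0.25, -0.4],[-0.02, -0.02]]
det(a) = -0.01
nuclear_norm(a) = 0.50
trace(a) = 0.23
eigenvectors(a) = [[1.0, 0.8], [-0.07, 0.6]]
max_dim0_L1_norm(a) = 0.42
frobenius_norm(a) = 0.47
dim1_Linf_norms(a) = [0.4, 0.02]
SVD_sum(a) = [[0.25, -0.40], [0.0, -0.01]] + [[0.0, 0.00], [-0.02, -0.01]]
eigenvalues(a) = [0.28, -0.05]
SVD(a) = [[-1.0, -0.01], [-0.01, 1.0]] @ diag([0.4717420778015267, 0.027557431511270478]) @ [[-0.53, 0.85], [-0.85, -0.53]]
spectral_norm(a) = 0.47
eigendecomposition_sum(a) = [[0.25, -0.34], [-0.02, 0.02]] + [[-0.0, -0.06], [-0.0, -0.04]]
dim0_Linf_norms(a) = [0.25, 0.4]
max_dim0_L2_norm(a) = 0.4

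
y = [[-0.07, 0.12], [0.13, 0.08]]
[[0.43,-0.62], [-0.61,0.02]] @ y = [[-0.11, 0.00], [0.05, -0.07]]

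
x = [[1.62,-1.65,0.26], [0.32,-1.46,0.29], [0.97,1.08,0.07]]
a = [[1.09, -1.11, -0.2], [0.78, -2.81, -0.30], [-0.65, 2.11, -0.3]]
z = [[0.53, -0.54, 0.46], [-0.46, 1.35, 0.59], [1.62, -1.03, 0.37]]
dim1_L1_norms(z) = [1.53, 2.4, 3.02]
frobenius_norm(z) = 2.64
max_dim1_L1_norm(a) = 3.89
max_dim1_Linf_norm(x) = 1.65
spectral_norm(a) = 3.92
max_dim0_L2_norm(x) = 2.45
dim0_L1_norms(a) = [2.52, 6.03, 0.8]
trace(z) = 2.25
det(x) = -0.64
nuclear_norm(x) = 4.43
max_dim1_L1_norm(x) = 3.53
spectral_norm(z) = 2.40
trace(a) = -2.02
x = a + z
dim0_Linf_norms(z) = [1.62, 1.35, 0.59]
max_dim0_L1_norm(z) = 2.92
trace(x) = 0.23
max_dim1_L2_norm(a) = 2.93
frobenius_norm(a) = 4.00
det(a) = 1.17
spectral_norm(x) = 2.72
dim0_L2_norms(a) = [1.49, 3.69, 0.47]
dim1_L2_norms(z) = [0.89, 1.54, 1.96]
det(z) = -0.81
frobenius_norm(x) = 3.14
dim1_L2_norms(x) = [2.33, 1.52, 1.45]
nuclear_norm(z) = 3.78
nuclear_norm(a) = 5.05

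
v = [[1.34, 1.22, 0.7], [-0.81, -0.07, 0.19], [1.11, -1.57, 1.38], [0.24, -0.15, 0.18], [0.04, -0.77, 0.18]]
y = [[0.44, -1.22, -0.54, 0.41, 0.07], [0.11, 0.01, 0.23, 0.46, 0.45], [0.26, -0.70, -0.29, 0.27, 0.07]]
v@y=[[0.91, -2.11, -0.65, 1.3, 0.69], [-0.31, 0.85, 0.37, -0.31, -0.07], [0.67, -2.34, -1.36, 0.11, -0.53], [0.14, -0.42, -0.22, 0.08, -0.04], [-0.02, -0.18, -0.25, -0.29, -0.33]]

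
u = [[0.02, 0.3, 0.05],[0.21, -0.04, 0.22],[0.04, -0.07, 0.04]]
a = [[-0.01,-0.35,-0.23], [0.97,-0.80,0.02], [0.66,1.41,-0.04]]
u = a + [[0.03,0.65,0.28],[-0.76,0.76,0.20],[-0.62,-1.48,0.08]]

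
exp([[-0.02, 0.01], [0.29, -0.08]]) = [[0.98,0.01], [0.28,0.92]]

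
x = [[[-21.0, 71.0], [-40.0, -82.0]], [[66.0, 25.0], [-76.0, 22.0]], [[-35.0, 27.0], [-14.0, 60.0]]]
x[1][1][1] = 22.0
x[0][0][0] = -21.0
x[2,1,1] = 60.0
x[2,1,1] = 60.0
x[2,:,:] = [[-35.0, 27.0], [-14.0, 60.0]]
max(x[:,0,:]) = 71.0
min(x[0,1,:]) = -82.0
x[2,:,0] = [-35.0, -14.0]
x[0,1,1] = -82.0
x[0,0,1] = 71.0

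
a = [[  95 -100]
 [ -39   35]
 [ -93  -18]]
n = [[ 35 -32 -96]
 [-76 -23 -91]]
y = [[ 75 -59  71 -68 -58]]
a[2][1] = -18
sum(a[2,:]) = -111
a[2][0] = -93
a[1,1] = 35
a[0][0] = 95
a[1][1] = 35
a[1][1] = 35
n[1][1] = -23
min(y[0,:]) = -68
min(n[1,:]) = -91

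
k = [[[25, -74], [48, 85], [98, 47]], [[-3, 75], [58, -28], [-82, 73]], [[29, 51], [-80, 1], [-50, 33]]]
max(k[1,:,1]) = 75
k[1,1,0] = 58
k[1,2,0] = -82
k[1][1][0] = 58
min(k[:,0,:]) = -74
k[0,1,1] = 85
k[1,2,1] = 73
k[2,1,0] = -80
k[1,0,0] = -3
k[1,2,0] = -82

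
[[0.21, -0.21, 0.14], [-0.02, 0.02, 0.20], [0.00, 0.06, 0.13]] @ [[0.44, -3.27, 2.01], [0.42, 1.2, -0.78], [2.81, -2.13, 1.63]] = [[0.4, -1.24, 0.81], [0.56, -0.34, 0.27], [0.39, -0.20, 0.17]]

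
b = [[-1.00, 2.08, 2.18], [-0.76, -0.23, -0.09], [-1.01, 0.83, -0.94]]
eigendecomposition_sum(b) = [[-0.50+0.90j, 1.27-0.14j, 0.92+0.76j], [(-0.38-0.14j), 0.14+0.48j, -0.23+0.40j], [(-0.51-0.17j), 0.19+0.64j, -0.30+0.54j]] + [[-0.50-0.90j, 1.27+0.14j, 0.92-0.76j], [(-0.38+0.14j), (0.14-0.48j), -0.23-0.40j], [-0.51+0.17j, (0.19-0.64j), -0.30-0.54j]] + [[(-0+0j), -0.46+0.00j, 0.34-0.00j], [(-0+0j), -0.50+0.00j, 0.38-0.00j], [-0j, 0.45-0.00j, -0.34+0.00j]]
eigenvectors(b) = [[(0.84+0j), 0.84-0.00j, -0.56+0.00j], [(0.05+0.32j), (0.05-0.32j), -0.62+0.00j], [0.08+0.43j, 0.08-0.43j, 0.55+0.00j]]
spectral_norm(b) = 3.18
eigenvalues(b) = [(-0.66+1.92j), (-0.66-1.92j), (-0.84+0j)]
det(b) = -3.47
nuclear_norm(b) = 5.50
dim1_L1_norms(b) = [5.26, 1.08, 2.78]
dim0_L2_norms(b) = [1.61, 2.25, 2.38]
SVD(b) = [[-1.00, 0.09, -0.01],[-0.02, -0.3, -0.95],[-0.09, -0.95, 0.30]] @ diag([3.1848994032914066, 1.652906683442613, 0.659026013708708]) @ [[0.35, -0.67, -0.65], [0.66, -0.32, 0.68], [0.67, 0.67, -0.33]]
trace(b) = -2.17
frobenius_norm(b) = 3.65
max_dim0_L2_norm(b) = 2.38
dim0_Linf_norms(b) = [1.01, 2.08, 2.18]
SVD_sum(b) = [[-1.10, 2.13, 2.07], [-0.02, 0.03, 0.03], [-0.10, 0.2, 0.19]] + [[0.10, -0.05, 0.10], [-0.32, 0.16, -0.33], [-1.04, 0.5, -1.07]] + [[-0.01,-0.01,0.00],[-0.42,-0.42,0.21],[0.13,0.13,-0.07]]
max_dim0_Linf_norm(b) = 2.18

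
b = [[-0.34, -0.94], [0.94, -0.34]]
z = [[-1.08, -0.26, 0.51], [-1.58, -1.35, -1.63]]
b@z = [[1.85, 1.36, 1.36], [-0.48, 0.21, 1.03]]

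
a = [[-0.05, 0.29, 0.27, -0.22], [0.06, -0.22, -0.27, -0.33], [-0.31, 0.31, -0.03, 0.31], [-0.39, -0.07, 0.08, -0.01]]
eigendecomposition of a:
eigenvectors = [[-0.44+0.00j, (0.29-0.29j), (0.29+0.29j), 0.48+0.00j], [-0.54+0.00j, (-0.17+0.55j), -0.17-0.55j, (0.36+0j)], [(0.38+0j), 0.68+0.00j, 0.68-0.00j, -0.46+0.00j], [(0.61+0j), 0.20+0.05j, 0.20-0.05j, (0.65+0j)]]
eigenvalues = [(0.38+0j), (-0.15+0.4j), (-0.15-0.4j), (-0.39+0j)]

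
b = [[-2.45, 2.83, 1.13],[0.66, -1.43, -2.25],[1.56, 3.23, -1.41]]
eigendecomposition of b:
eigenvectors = [[-0.92+0.00j, (0.48+0.11j), (0.48-0.11j)], [0.37+0.00j, -0.10+0.49j, -0.10-0.49j], [0.11+0.00j, 0.71+0.00j, 0.71-0.00j]]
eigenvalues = [(-3.72+0j), (-0.79+2.48j), (-0.79-2.48j)]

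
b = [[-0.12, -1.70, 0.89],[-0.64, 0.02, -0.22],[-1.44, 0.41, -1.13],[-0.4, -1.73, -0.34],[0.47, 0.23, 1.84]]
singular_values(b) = [2.74, 2.44, 1.05]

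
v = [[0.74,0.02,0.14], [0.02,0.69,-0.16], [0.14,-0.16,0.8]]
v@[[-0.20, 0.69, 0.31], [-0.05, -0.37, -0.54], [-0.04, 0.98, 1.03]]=[[-0.15,0.64,0.36], [-0.03,-0.40,-0.53], [-0.05,0.94,0.95]]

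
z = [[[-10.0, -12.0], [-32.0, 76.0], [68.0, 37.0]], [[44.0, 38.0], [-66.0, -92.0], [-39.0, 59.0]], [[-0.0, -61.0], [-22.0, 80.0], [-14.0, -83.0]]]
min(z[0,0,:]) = -12.0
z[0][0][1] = -12.0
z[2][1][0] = -22.0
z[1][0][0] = 44.0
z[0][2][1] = 37.0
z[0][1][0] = -32.0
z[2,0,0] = -0.0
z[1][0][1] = 38.0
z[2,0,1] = -61.0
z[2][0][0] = -0.0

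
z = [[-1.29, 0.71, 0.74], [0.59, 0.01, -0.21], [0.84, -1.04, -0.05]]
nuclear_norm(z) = 2.96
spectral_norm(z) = 2.10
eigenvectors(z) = [[0.81+0.00j,(-0.37+0.15j),-0.37-0.15j], [-0.29+0.00j,(0.03+0.26j),(0.03-0.26j)], [-0.50+0.00j,(-0.88+0j),-0.88-0.00j]]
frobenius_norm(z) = 2.21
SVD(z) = [[-0.77, 0.44, 0.47], [0.25, -0.47, 0.85], [0.59, 0.77, 0.25]] @ diag([2.104214894276023, 0.6542653784246214, 0.20497925090563465]) @ [[0.78, -0.55, -0.31], [-0.30, -0.75, 0.59], [0.55, 0.36, 0.75]]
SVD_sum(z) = [[-1.26, 0.89, 0.50],  [0.4, -0.28, -0.16],  [0.96, -0.68, -0.38]] + [[-0.09, -0.22, 0.17], [0.09, 0.23, -0.18], [-0.15, -0.38, 0.29]] + [[0.05, 0.03, 0.07],[0.1, 0.06, 0.13],[0.03, 0.02, 0.04]]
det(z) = -0.28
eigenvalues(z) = [(-2+0j), (0.34+0.17j), (0.34-0.17j)]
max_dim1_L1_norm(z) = 2.74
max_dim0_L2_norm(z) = 1.65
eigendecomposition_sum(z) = [[(-1.35+0j), (0.79+0j), 0.60+0.00j], [(0.48-0j), (-0.28-0j), (-0.21-0j)], [(0.84-0j), -0.49-0.00j, (-0.37-0j)]] + [[(0.03+0.07j), (-0.04+0.24j), (0.07-0.02j)], [0.05-0.01j, 0.15+0.07j, 0.00-0.05j], [0.18j, -0.28+0.46j, 0.16+0.02j]] + [[0.03-0.07j, (-0.04-0.24j), 0.07+0.02j], [(0.05+0.01j), 0.15-0.07j, 0.00+0.05j], [-0.18j, (-0.28-0.46j), (0.16-0.02j)]]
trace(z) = -1.33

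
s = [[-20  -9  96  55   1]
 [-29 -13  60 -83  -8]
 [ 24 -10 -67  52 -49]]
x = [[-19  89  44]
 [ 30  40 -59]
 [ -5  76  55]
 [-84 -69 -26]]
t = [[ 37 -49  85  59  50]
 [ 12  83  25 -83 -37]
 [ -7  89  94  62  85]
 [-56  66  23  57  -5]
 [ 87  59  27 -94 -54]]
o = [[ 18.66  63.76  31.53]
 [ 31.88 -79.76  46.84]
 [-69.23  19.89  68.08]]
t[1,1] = 83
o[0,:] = [18.66, 63.76, 31.53]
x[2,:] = [-5, 76, 55]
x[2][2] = 55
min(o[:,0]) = -69.23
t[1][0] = 12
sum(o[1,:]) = -1.0400000000000063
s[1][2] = 60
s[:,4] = [1, -8, -49]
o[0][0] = 18.66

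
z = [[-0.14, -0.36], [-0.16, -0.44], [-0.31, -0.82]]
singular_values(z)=[1.07, 0.01]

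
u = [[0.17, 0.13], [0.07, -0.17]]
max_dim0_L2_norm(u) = 0.21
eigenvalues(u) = [0.19, -0.19]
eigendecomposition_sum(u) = [[0.18, 0.06], [0.04, 0.01]] + [[-0.01, 0.07], [0.04, -0.18]]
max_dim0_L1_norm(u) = 0.3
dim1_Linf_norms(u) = [0.17, 0.17]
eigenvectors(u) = [[0.98, -0.34],[0.19, 0.94]]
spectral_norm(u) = 0.23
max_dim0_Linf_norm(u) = 0.17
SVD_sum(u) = [[0.1, 0.17], [-0.06, -0.10]] + [[0.07,  -0.04], [0.13,  -0.07]]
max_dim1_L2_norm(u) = 0.21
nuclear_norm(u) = 0.39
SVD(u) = [[-0.87, 0.50], [0.5, 0.87]] @ diag([0.22723082923316024, 0.1672308292331602]) @ [[-0.50, -0.87], [0.87, -0.50]]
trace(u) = 0.00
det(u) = -0.04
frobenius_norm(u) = 0.28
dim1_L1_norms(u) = [0.3, 0.24]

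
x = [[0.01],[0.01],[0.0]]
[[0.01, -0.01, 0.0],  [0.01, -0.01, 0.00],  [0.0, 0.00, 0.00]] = x @[[1.08, -0.64, 0.00]]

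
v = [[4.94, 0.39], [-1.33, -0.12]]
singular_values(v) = [5.13, 0.01]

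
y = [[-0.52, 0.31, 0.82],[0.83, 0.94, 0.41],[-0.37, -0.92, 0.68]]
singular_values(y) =[1.59, 1.17, 0.59]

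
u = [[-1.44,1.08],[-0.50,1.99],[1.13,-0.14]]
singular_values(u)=[2.68, 1.25]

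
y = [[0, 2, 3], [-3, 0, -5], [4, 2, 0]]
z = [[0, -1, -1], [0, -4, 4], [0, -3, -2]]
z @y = [[-1, -2, 5], [28, 8, 20], [1, -4, 15]]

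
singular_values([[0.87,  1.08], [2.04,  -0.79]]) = [2.25, 1.29]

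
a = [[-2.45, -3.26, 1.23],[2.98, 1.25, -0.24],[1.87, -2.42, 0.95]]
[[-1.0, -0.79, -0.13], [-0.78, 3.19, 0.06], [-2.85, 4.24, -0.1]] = a@[[-0.57, 1.3, 0.00], [0.74, -0.36, 0.06], [0.01, 0.99, 0.05]]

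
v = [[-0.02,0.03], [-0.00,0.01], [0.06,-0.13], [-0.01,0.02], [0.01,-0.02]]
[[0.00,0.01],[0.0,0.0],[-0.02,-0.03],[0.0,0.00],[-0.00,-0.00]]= v @ [[0.00, 0.0], [0.13, 0.2]]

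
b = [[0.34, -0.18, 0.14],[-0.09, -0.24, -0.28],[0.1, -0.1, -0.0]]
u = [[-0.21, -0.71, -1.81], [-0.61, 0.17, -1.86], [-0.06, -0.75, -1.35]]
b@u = [[0.03, -0.38, -0.47], [0.18, 0.23, 0.99], [0.04, -0.09, 0.00]]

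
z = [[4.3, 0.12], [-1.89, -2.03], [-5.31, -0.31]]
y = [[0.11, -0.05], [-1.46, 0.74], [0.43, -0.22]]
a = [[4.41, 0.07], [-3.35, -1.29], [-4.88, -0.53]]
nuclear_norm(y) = 1.72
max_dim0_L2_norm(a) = 7.38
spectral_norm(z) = 7.14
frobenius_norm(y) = 1.71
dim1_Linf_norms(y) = [0.11, 1.46, 0.43]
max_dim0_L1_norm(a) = 12.64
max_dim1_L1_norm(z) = 5.62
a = y + z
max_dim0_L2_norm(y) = 1.53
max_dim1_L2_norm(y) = 1.64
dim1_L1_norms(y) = [0.16, 2.2, 0.65]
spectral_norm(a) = 7.45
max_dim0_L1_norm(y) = 2.0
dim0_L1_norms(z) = [11.5, 2.46]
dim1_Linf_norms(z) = [4.3, 2.03, 5.31]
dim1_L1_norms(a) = [4.48, 4.64, 5.41]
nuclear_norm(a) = 8.44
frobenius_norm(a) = 7.51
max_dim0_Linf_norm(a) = 4.88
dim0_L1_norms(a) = [12.64, 1.89]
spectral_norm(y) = 1.71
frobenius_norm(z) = 7.38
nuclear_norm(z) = 9.00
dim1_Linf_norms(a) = [4.41, 3.35, 4.88]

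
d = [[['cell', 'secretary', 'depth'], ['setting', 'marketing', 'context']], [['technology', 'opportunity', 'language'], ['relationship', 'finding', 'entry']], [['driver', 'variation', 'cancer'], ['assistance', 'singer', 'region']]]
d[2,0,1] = 'variation'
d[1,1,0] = 'relationship'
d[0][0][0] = 'cell'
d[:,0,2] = ['depth', 'language', 'cancer']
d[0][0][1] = 'secretary'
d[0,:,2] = ['depth', 'context']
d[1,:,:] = [['technology', 'opportunity', 'language'], ['relationship', 'finding', 'entry']]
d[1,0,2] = 'language'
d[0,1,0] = 'setting'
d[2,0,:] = ['driver', 'variation', 'cancer']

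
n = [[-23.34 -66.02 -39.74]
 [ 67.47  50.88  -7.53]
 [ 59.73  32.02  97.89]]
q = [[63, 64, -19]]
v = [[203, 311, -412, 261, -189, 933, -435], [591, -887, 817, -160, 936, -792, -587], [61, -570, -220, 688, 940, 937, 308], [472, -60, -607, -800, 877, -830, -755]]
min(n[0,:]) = -66.02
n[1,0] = 67.47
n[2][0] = 59.73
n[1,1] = 50.88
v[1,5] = -792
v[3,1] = -60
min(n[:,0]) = -23.34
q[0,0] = 63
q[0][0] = 63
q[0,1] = 64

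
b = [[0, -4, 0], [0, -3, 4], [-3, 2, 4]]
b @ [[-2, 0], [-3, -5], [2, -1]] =[[12, 20], [17, 11], [8, -14]]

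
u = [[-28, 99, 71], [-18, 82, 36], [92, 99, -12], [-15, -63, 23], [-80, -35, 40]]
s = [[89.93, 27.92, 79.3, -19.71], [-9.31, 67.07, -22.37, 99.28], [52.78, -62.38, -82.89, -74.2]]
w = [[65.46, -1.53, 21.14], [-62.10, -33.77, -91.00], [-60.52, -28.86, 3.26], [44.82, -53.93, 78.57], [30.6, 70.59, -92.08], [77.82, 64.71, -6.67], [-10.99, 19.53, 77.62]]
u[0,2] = 71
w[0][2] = 21.14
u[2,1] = 99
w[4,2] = -92.08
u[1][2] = 36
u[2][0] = 92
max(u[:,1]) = 99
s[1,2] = -22.37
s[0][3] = -19.71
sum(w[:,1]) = 36.739999999999995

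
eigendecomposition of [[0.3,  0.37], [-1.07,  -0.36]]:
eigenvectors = [[-0.27-0.43j, (-0.27+0.43j)], [0.86+0.00j, 0.86-0.00j]]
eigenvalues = [(-0.03+0.54j), (-0.03-0.54j)]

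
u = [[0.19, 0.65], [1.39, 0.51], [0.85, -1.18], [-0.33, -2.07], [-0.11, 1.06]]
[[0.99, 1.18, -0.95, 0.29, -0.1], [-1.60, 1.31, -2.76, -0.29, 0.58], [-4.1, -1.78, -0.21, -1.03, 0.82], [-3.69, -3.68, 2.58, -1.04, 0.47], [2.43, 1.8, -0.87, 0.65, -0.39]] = u @ [[-1.92, 0.31, -1.62, -0.42, 0.53],[2.09, 1.73, -0.99, 0.57, -0.31]]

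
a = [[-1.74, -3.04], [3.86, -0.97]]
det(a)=13.422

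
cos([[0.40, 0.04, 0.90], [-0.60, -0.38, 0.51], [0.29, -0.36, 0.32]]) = [[0.82, 0.16, -0.31], [-0.08, 1.03, 0.29], [-0.20, -0.02, 0.92]]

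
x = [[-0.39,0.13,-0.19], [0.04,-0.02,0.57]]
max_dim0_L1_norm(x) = 0.76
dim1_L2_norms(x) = [0.45, 0.57]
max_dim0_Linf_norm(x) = 0.57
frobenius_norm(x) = 0.73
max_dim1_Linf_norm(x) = 0.57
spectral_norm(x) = 0.64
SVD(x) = [[-0.53,0.85], [0.85,0.53]] @ diag([0.6374920254924217, 0.35440642972944125]) @ [[0.38, -0.14, 0.92], [-0.87, 0.28, 0.40]]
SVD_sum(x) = [[-0.13, 0.05, -0.31], [0.2, -0.07, 0.49]] + [[-0.26, 0.08, 0.12],[-0.16, 0.05, 0.08]]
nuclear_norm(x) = 0.99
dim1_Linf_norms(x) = [0.39, 0.57]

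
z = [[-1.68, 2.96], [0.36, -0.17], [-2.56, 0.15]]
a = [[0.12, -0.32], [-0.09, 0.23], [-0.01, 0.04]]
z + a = [[-1.56, 2.64], [0.27, 0.06], [-2.57, 0.19]]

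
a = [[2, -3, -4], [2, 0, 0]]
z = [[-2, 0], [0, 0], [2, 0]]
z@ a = [[-4, 6, 8], [0, 0, 0], [4, -6, -8]]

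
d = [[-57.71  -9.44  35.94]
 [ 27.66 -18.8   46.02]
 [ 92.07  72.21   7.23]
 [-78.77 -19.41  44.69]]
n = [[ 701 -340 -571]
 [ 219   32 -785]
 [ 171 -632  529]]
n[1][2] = -785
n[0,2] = -571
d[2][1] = 72.21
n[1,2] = -785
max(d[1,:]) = 46.02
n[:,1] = [-340, 32, -632]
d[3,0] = -78.77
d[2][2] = 7.23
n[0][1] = -340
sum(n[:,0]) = 1091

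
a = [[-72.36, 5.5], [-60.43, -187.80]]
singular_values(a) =[198.11, 70.27]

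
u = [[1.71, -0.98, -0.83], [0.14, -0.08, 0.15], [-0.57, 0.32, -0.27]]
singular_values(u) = [2.2, 0.53, 0.0]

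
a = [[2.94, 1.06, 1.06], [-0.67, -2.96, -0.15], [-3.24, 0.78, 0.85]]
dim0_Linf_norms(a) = [3.24, 2.96, 1.06]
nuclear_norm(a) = 8.87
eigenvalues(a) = [(1.83+1.59j), (1.83-1.59j), (-2.83+0j)]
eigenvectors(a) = [[-0.26-0.42j, (-0.26+0.42j), 0.12+0.00j], [0.03+0.05j, (0.03-0.05j), -0.95+0.00j], [0.87+0.00j, (0.87-0j), (0.3+0j)]]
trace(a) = 0.83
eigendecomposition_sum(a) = [[1.45+0.21j, 0.35-0.17j, (0.53-0.61j)], [-0.16-0.04j, -0.04+0.02j, -0.07+0.06j], [-1.68+1.99j, -0.07+0.69j, (0.42+1.37j)]] + [[1.45-0.21j, 0.35+0.17j, 0.53+0.61j], [(-0.16+0.04j), (-0.04-0.02j), -0.07-0.06j], [-1.68-1.99j, -0.07-0.69j, (0.42-1.37j)]] + [[(0.04+0j),0.36+0.00j,0.00-0.00j], [-0.34-0.00j,-2.88-0.00j,-0.02+0.00j], [0.11+0.00j,0.93+0.00j,0.01-0.00j]]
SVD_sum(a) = [[3.05, 0.84, 0.18], [-1.38, -0.38, -0.08], [-2.76, -0.76, -0.16]] + [[-0.12, 0.41, 0.10], [0.71, -2.45, -0.61], [-0.49, 1.68, 0.42]] + [[0.01, -0.19, 0.78], [0.01, -0.13, 0.54], [0.01, -0.15, 0.59]]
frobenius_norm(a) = 5.65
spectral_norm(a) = 4.51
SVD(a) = [[-0.70, 0.14, 0.7], [0.32, -0.82, 0.48], [0.64, 0.56, 0.53]] @ diag([4.508242122204773, 3.209923400567542, 1.1508452242015461]) @ [[-0.96, -0.26, -0.06], [-0.27, 0.93, 0.23], [0.01, -0.24, 0.97]]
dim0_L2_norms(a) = [4.43, 3.24, 1.37]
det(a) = -16.65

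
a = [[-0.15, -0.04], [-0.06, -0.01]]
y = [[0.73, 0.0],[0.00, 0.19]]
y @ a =[[-0.11, -0.03], [-0.01, -0.00]]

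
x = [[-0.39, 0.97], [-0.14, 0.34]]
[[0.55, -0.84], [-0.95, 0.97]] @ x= [[-0.1,0.25], [0.23,-0.59]]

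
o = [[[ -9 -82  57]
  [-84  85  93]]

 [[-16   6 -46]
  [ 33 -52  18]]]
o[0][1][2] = 93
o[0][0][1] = -82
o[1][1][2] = 18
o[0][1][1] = 85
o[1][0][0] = -16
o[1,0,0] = -16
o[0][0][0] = -9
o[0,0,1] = -82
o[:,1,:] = [[-84, 85, 93], [33, -52, 18]]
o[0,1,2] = 93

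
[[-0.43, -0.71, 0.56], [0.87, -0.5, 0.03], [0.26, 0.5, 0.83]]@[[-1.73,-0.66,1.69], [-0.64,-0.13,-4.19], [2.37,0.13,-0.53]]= [[2.53, 0.45, 1.95], [-1.11, -0.51, 3.55], [1.2, -0.13, -2.10]]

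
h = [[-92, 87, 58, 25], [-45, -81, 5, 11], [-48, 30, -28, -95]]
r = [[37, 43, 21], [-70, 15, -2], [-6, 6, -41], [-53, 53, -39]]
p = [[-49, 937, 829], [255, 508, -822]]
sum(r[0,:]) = 101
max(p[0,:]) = 937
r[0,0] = 37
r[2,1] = 6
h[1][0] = -45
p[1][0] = 255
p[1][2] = -822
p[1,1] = 508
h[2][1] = 30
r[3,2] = -39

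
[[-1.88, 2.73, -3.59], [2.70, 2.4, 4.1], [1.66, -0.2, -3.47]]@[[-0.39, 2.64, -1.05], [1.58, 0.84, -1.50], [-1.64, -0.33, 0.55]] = [[10.93, -1.49, -4.1], [-3.98, 7.79, -4.18], [4.73, 5.36, -3.35]]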